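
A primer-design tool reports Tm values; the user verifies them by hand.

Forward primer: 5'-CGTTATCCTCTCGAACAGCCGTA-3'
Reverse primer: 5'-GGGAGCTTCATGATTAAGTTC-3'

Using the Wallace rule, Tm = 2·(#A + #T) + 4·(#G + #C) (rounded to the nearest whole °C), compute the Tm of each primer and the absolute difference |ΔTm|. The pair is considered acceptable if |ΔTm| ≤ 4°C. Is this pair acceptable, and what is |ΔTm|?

|ΔTm| = 10°C; the pair is not acceptable.

Forward: A=5 T=6 G=4 C=8 → Tm = 2·11 + 4·12 = 70°C.
Reverse: A=5 T=7 G=6 C=3 → Tm = 2·12 + 4·9 = 60°C.
|ΔTm| = |70 − 60| = 10°C, > 4°C.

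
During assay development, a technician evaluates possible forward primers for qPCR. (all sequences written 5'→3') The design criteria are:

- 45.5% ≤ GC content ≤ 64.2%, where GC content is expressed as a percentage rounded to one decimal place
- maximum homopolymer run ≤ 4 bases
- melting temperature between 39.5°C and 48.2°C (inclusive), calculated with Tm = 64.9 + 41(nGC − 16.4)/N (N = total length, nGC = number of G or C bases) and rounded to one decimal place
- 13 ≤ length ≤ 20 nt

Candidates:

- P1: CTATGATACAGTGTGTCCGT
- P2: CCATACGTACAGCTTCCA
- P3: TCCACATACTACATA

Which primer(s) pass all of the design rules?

P1 (20 nt, A=4 T=7 G=5 C=4): GC 9/20 = 45.0%, outside 45.5–64.2% ✗; longest run = 2 ✓; Tm = 64.9 + 41·(9 − 16.4)/20 = 49.7°C, outside 39.5–48.2°C ✗; length 20 ✓ — fails.
P2 (18 nt, A=5 T=4 G=2 C=7): GC 9/18 = 50.0% ✓; longest run = 2 ✓; Tm = 64.9 + 41·(9 − 16.4)/18 = 48.0°C ✓; length 18 ✓ — passes.
P3 (15 nt, A=6 T=4 G=0 C=5): GC 5/15 = 33.3%, outside 45.5–64.2% ✗; longest run = 2 ✓; Tm = 64.9 + 41·(5 − 16.4)/15 = 33.7°C, outside 39.5–48.2°C ✗; length 15 ✓ — fails.

P2 only.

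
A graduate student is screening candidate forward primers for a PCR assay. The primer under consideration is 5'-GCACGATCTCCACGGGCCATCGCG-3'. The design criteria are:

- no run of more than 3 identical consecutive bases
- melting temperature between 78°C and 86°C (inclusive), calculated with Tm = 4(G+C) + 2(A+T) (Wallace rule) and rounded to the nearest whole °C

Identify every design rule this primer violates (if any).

Meets all criteria.

Base counts: A=4, T=3, G=7, C=10 (length 24).
homopolymer run: longest run = 3 ✓
Tm: Tm = 2·7 + 4·17 = 82°C ✓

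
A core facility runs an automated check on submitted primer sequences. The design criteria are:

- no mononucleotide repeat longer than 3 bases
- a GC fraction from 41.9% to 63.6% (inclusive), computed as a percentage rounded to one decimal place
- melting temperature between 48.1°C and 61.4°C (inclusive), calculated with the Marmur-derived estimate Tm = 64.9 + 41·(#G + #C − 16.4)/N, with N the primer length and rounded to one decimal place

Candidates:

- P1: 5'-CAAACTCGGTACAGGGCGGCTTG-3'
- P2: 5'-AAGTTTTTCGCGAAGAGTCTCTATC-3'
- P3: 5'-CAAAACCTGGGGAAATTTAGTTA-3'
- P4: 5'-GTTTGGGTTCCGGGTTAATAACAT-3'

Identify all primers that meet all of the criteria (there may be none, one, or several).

P1 only.

P1 (23 nt, A=5 T=4 G=8 C=6): longest run = 3 ✓; GC 14/23 = 60.9% ✓; Tm = 64.9 + 41·(14 − 16.4)/23 = 60.6°C ✓ — passes.
P2 (25 nt, A=6 T=9 G=5 C=5): longest run = 5, exceeds 3 ✗; GC 10/25 = 40.0%, outside 41.9–63.6% ✗; Tm = 64.9 + 41·(10 − 16.4)/25 = 54.4°C ✓ — fails.
P3 (23 nt, A=9 T=6 G=5 C=3): longest run = 4, exceeds 3 ✗; GC 8/23 = 34.8%, outside 41.9–63.6% ✗; Tm = 64.9 + 41·(8 − 16.4)/23 = 49.9°C ✓ — fails.
P4 (24 nt, A=5 T=9 G=7 C=3): longest run = 3 ✓; GC 10/24 = 41.7%, outside 41.9–63.6% ✗; Tm = 64.9 + 41·(10 − 16.4)/24 = 54.0°C ✓ — fails.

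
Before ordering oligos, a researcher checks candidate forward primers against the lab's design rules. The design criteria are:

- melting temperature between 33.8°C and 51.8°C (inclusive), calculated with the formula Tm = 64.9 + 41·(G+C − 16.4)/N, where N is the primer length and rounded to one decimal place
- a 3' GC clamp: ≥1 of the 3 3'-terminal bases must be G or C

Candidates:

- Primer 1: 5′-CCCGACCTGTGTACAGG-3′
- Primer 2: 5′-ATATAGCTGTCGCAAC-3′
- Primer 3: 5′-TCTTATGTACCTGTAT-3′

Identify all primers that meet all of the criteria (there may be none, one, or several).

Primer 1 (17 nt, A=3 T=3 G=5 C=6): Tm = 64.9 + 41·(11 − 16.4)/17 = 51.9°C, outside 33.8–51.8°C ✗; 3' end AGG has 2 G/C ✓ — fails.
Primer 2 (16 nt, A=5 T=4 G=3 C=4): Tm = 64.9 + 41·(7 − 16.4)/16 = 40.8°C ✓; 3' end AAC has 1 G/C ✓ — passes.
Primer 3 (16 nt, A=3 T=8 G=2 C=3): Tm = 64.9 + 41·(5 − 16.4)/16 = 35.7°C ✓; 3' end TAT has 0 G/C, need ≥1 ✗ — fails.

Primer 2 only.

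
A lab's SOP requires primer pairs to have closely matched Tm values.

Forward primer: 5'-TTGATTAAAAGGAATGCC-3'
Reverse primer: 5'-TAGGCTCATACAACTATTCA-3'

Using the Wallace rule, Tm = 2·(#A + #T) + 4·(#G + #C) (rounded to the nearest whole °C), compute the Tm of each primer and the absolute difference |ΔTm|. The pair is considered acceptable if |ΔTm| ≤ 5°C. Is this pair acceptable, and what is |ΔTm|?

Forward: A=7 T=5 G=4 C=2 → Tm = 2·12 + 4·6 = 48°C.
Reverse: A=7 T=6 G=2 C=5 → Tm = 2·13 + 4·7 = 54°C.
|ΔTm| = |48 − 54| = 6°C, > 5°C.

|ΔTm| = 6°C; the pair is not acceptable.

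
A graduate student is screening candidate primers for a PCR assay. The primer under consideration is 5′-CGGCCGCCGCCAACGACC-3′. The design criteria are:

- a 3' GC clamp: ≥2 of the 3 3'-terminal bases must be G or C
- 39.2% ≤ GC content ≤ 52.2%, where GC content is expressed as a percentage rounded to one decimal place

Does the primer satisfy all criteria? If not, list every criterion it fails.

Fails: GC content.

Base counts: A=3, T=0, G=5, C=10 (length 18).
GC clamp: 3' end ACC has 2 G/C ✓
GC content: GC 15/18 = 83.3%, outside 39.2–52.2% ✗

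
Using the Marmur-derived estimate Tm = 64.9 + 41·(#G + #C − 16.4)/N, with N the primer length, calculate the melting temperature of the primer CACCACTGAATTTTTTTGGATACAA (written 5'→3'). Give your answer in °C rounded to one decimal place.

51.1°C

Base counts: A=8, T=9, G=3, C=5; G+C = 8, N = 25.
Tm = 64.9 + 41·(8 − 16.4)/25 = 64.9 + -344.40/25 = 51.1°C.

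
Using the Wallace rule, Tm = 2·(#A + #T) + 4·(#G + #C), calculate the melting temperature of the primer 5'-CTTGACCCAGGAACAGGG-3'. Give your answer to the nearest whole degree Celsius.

58°C

Base counts: A=5, T=2, G=6, C=5 (length 18).
Tm = 2·(5+2) + 4·(6+5) = 2·7 + 4·11 = 14 + 44 = 58°C.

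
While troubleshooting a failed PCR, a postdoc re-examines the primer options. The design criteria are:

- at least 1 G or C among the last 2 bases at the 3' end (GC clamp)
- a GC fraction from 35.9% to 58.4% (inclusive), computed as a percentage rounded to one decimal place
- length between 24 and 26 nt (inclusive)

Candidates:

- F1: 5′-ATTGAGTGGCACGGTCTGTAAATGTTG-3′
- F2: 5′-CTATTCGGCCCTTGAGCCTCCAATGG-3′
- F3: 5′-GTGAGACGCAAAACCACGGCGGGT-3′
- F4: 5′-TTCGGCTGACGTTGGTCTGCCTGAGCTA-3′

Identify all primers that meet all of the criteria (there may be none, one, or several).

F2 only.

F1 (27 nt, A=6 T=9 G=9 C=3): 3' end TG has 1 G/C ✓; GC 12/27 = 44.4% ✓; length 27, outside 24–26 ✗ — fails.
F2 (26 nt, A=4 T=7 G=6 C=9): 3' end GG has 2 G/C ✓; GC 15/26 = 57.7% ✓; length 26 ✓ — passes.
F3 (24 nt, A=7 T=2 G=9 C=6): 3' end GT has 1 G/C ✓; GC 15/24 = 62.5%, outside 35.9–58.4% ✗; length 24 ✓ — fails.
F4 (28 nt, A=3 T=9 G=9 C=7): 3' end TA has 0 G/C, need ≥1 ✗; GC 16/28 = 57.1% ✓; length 28, outside 24–26 ✗ — fails.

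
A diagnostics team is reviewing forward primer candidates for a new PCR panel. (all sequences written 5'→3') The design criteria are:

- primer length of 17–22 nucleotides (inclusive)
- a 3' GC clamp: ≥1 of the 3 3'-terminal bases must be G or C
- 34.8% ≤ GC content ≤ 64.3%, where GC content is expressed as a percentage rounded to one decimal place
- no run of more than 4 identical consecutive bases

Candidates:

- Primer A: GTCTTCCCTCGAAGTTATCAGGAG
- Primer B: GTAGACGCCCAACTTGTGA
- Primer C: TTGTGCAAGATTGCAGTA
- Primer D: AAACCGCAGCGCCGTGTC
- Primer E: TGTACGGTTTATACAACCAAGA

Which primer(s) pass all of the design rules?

Primer B, Primer C and Primer E.

Primer A (24 nt, A=5 T=7 G=6 C=6): length 24, outside 17–22 ✗; 3' end GAG has 2 G/C ✓; GC 12/24 = 50.0% ✓; longest run = 3 ✓ — fails.
Primer B (19 nt, A=5 T=4 G=5 C=5): length 19 ✓; 3' end TGA has 1 G/C ✓; GC 10/19 = 52.6% ✓; longest run = 3 ✓ — passes.
Primer C (18 nt, A=5 T=6 G=5 C=2): length 18 ✓; 3' end GTA has 1 G/C ✓; GC 7/18 = 38.9% ✓; longest run = 2 ✓ — passes.
Primer D (18 nt, A=4 T=2 G=5 C=7): length 18 ✓; 3' end GTC has 2 G/C ✓; GC 12/18 = 66.7%, outside 34.8–64.3% ✗; longest run = 3 ✓ — fails.
Primer E (22 nt, A=8 T=6 G=4 C=4): length 22 ✓; 3' end AGA has 1 G/C ✓; GC 8/22 = 36.4% ✓; longest run = 3 ✓ — passes.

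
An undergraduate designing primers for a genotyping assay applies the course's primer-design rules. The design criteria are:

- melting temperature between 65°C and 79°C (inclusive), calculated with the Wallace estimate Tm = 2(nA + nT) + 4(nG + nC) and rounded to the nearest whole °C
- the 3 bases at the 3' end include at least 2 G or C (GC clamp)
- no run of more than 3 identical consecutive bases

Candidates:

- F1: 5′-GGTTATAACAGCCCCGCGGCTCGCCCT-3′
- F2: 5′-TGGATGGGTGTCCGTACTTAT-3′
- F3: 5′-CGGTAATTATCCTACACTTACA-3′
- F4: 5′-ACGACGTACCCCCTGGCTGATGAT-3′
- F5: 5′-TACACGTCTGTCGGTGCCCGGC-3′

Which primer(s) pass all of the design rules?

F5 only.

F1 (27 nt, A=4 T=5 G=7 C=11): Tm = 2·9 + 4·18 = 90°C, outside 65–79°C ✗; 3' end CCT has 2 G/C ✓; longest run = 4, exceeds 3 ✗ — fails.
F2 (21 nt, A=3 T=8 G=7 C=3): Tm = 2·11 + 4·10 = 62°C, outside 65–79°C ✗; 3' end TAT has 0 G/C, need ≥2 ✗; longest run = 3 ✓ — fails.
F3 (22 nt, A=7 T=7 G=2 C=6): Tm = 2·14 + 4·8 = 60°C, outside 65–79°C ✗; 3' end ACA has 1 G/C, need ≥2 ✗; longest run = 2 ✓ — fails.
F4 (24 nt, A=5 T=5 G=6 C=8): Tm = 2·10 + 4·14 = 76°C ✓; 3' end GAT has 1 G/C, need ≥2 ✗; longest run = 5, exceeds 3 ✗ — fails.
F5 (22 nt, A=2 T=5 G=7 C=8): Tm = 2·7 + 4·15 = 74°C ✓; 3' end GGC has 3 G/C ✓; longest run = 3 ✓ — passes.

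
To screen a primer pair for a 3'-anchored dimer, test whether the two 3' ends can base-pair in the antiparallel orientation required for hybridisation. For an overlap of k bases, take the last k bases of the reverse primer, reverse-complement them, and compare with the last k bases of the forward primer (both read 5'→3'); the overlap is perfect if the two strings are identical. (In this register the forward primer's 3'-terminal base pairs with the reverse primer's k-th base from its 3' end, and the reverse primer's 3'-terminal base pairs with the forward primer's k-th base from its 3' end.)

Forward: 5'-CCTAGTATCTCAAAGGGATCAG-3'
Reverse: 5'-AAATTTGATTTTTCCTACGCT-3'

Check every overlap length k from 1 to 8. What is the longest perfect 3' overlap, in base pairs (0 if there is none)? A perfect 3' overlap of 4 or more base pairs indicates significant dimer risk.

Last 8 bases (5'→3') — forward …GGGATCAG, reverse …CCTACGCT.
Reverse complement of the reverse primer's last 8 bases: AGCGTAGG; its first k bases are the reverse complement of the reverse primer's last k bases, so a perfect k-base overlap needs the forward primer's last k bases to equal them.
Comparing (forward last k vs required): k=1: G vs A ✗; k=2: AG vs AG ✓; k=3: CAG vs AGC ✗; k=4: TCAG vs AGCG ✗; k=5: ATCAG vs AGCGT ✗; k=6: GATCAG vs AGCGTA ✗; k=7: GGATCAG vs AGCGTAG ✗; k=8: GGGATCAG vs AGCGTAGG ✗.
Only k = 2 is perfect, so the longest perfect 3' overlap is 2.

Longest perfect overlap: 2 complementary base pairs; below the dimer-risk threshold (threshold 4).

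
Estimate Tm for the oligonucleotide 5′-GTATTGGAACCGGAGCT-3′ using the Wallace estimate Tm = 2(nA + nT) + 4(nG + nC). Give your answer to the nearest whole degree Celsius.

Base counts: A=4, T=4, G=6, C=3 (length 17).
Tm = 2·(4+4) + 4·(6+3) = 2·8 + 4·9 = 16 + 36 = 52°C.

52°C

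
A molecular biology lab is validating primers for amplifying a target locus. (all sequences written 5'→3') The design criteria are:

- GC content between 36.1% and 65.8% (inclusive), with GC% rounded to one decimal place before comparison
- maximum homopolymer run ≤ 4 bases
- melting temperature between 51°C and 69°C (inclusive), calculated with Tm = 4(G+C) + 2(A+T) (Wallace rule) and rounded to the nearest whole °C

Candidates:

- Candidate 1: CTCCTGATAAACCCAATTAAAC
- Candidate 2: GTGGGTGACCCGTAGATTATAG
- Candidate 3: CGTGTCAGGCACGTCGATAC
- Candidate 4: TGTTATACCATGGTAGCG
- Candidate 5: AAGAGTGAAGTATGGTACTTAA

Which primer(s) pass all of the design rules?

Candidate 1 (22 nt, A=9 T=5 G=1 C=7): GC 8/22 = 36.4% ✓; longest run = 3 ✓; Tm = 2·14 + 4·8 = 60°C ✓ — passes.
Candidate 2 (22 nt, A=5 T=6 G=8 C=3): GC 11/22 = 50.0% ✓; longest run = 3 ✓; Tm = 2·11 + 4·11 = 66°C ✓ — passes.
Candidate 3 (20 nt, A=4 T=4 G=6 C=6): GC 12/20 = 60.0% ✓; longest run = 2 ✓; Tm = 2·8 + 4·12 = 64°C ✓ — passes.
Candidate 4 (18 nt, A=4 T=6 G=5 C=3): GC 8/18 = 44.4% ✓; longest run = 2 ✓; Tm = 2·10 + 4·8 = 52°C ✓ — passes.
Candidate 5 (22 nt, A=9 T=6 G=6 C=1): GC 7/22 = 31.8%, outside 36.1–65.8% ✗; longest run = 2 ✓; Tm = 2·15 + 4·7 = 58°C ✓ — fails.

Candidate 1, Candidate 2, Candidate 3 and Candidate 4.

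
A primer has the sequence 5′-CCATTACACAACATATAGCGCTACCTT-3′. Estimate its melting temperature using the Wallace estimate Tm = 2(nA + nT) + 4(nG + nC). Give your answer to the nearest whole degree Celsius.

76°C

Base counts: A=9, T=7, G=2, C=9 (length 27).
Tm = 2·(9+7) + 4·(2+9) = 2·16 + 4·11 = 32 + 44 = 76°C.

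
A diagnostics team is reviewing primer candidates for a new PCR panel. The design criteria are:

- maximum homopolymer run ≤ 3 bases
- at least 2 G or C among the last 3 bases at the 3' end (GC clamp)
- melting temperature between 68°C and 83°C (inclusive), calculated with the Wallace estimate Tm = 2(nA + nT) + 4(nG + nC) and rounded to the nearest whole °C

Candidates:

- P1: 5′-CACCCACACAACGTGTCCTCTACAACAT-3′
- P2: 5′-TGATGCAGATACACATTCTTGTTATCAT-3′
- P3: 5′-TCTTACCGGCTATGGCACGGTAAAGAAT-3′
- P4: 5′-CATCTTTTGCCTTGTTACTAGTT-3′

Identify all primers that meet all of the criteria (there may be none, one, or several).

None of the candidates satisfy all criteria.

P1 (28 nt, A=9 T=5 G=2 C=12): longest run = 3 ✓; 3' end CAT has 1 G/C, need ≥2 ✗; Tm = 2·14 + 4·14 = 84°C, outside 68–83°C ✗ — fails.
P2 (28 nt, A=8 T=11 G=4 C=5): longest run = 2 ✓; 3' end CAT has 1 G/C, need ≥2 ✗; Tm = 2·19 + 4·9 = 74°C ✓ — fails.
P3 (28 nt, A=8 T=7 G=7 C=6): longest run = 3 ✓; 3' end AAT has 0 G/C, need ≥2 ✗; Tm = 2·15 + 4·13 = 82°C ✓ — fails.
P4 (23 nt, A=3 T=12 G=3 C=5): longest run = 4, exceeds 3 ✗; 3' end GTT has 1 G/C, need ≥2 ✗; Tm = 2·15 + 4·8 = 62°C, outside 68–83°C ✗ — fails.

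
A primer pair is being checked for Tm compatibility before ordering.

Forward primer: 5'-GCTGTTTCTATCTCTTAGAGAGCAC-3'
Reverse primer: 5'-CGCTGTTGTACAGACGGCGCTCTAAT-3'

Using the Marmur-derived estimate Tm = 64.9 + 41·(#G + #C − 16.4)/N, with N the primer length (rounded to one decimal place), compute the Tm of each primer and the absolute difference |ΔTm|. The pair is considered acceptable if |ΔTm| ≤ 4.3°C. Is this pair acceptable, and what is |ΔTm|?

|ΔTm| = 5.1°C; the pair is not acceptable.

Forward: G+C = 11, N = 25 → Tm = 64.9 + 41·(11 − 16.4)/25 = 56.0°C.
Reverse: G+C = 14, N = 26 → Tm = 64.9 + 41·(14 − 16.4)/26 = 61.1°C.
|ΔTm| = |56.0 − 61.1| = 5.1°C, > 4.3°C.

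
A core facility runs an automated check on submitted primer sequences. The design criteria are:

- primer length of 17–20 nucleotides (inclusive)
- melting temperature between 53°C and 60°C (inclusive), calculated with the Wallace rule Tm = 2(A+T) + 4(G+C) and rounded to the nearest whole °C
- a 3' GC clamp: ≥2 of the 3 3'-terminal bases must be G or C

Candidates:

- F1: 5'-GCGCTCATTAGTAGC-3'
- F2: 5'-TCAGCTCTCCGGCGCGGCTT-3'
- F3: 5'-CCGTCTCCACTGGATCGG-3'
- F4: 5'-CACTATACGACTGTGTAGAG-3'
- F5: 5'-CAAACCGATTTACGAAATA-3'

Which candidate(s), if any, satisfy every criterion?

F1 (15 nt, A=3 T=4 G=4 C=4): length 15, outside 17–20 ✗; Tm = 2·7 + 4·8 = 46°C, outside 53–60°C ✗; 3' end AGC has 2 G/C ✓ — fails.
F2 (20 nt, A=1 T=5 G=6 C=8): length 20 ✓; Tm = 2·6 + 4·14 = 68°C, outside 53–60°C ✗; 3' end CTT has 1 G/C, need ≥2 ✗ — fails.
F3 (18 nt, A=2 T=4 G=5 C=7): length 18 ✓; Tm = 2·6 + 4·12 = 60°C ✓; 3' end CGG has 3 G/C ✓ — passes.
F4 (20 nt, A=6 T=5 G=5 C=4): length 20 ✓; Tm = 2·11 + 4·9 = 58°C ✓; 3' end GAG has 2 G/C ✓ — passes.
F5 (19 nt, A=9 T=4 G=2 C=4): length 19 ✓; Tm = 2·13 + 4·6 = 50°C, outside 53–60°C ✗; 3' end ATA has 0 G/C, need ≥2 ✗ — fails.

F3 and F4.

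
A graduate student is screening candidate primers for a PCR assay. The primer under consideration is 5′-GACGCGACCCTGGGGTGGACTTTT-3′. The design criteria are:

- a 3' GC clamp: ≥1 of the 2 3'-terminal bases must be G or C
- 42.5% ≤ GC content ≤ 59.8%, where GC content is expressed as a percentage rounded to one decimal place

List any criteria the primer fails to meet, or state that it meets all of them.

Base counts: A=3, T=6, G=9, C=6 (length 24).
GC clamp: 3' end TT has 0 G/C, need ≥1 ✗
GC content: GC 15/24 = 62.5%, outside 42.5–59.8% ✗

Fails: GC clamp, GC content.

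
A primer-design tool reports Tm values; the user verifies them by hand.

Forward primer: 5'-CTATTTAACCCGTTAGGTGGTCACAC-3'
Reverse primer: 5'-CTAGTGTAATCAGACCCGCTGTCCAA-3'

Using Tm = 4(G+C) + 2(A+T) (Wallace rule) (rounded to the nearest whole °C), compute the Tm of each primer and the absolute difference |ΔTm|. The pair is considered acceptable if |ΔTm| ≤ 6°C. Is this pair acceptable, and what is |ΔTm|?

Forward: A=6 T=8 G=5 C=7 → Tm = 2·14 + 4·12 = 76°C.
Reverse: A=7 T=6 G=5 C=8 → Tm = 2·13 + 4·13 = 78°C.
|ΔTm| = |76 − 78| = 2°C, ≤ 6°C.

|ΔTm| = 2°C; the pair is acceptable.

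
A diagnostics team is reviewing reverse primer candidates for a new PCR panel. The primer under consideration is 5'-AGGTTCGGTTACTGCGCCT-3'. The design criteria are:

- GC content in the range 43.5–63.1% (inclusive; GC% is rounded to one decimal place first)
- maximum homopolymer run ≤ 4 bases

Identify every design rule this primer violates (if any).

Meets all criteria.

Base counts: A=2, T=6, G=6, C=5 (length 19).
GC content: GC 11/19 = 57.9% ✓
homopolymer run: longest run = 2 ✓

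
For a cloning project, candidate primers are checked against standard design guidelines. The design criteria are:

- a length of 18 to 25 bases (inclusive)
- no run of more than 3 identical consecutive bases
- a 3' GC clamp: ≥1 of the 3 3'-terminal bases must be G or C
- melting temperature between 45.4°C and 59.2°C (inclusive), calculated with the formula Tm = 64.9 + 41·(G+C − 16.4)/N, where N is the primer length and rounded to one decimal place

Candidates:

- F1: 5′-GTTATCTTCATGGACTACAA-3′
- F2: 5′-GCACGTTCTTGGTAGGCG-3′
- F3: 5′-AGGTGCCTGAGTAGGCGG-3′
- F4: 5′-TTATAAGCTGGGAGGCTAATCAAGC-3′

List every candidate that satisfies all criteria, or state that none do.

F1 (20 nt, A=6 T=7 G=3 C=4): length 20 ✓; longest run = 2 ✓; 3' end CAA has 1 G/C ✓; Tm = 64.9 + 41·(7 − 16.4)/20 = 45.6°C ✓ — passes.
F2 (18 nt, A=2 T=5 G=7 C=4): length 18 ✓; longest run = 2 ✓; 3' end GCG has 3 G/C ✓; Tm = 64.9 + 41·(11 − 16.4)/18 = 52.6°C ✓ — passes.
F3 (18 nt, A=3 T=3 G=9 C=3): length 18 ✓; longest run = 2 ✓; 3' end CGG has 3 G/C ✓; Tm = 64.9 + 41·(12 − 16.4)/18 = 54.9°C ✓ — passes.
F4 (25 nt, A=8 T=6 G=7 C=4): length 25 ✓; longest run = 3 ✓; 3' end AGC has 2 G/C ✓; Tm = 64.9 + 41·(11 − 16.4)/25 = 56.0°C ✓ — passes.

F1, F2, F3 and F4.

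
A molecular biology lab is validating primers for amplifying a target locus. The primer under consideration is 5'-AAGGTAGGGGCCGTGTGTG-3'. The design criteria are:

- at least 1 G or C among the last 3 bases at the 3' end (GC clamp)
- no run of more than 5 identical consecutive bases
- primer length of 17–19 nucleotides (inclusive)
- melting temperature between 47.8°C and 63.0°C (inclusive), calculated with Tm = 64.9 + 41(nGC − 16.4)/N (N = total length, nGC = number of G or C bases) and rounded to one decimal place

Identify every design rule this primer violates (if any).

Base counts: A=3, T=4, G=10, C=2 (length 19).
GC clamp: 3' end GTG has 2 G/C ✓
homopolymer run: longest run = 4 ✓
length: length 19 ✓
Tm: Tm = 64.9 + 41·(12 − 16.4)/19 = 55.4°C ✓

Meets all criteria.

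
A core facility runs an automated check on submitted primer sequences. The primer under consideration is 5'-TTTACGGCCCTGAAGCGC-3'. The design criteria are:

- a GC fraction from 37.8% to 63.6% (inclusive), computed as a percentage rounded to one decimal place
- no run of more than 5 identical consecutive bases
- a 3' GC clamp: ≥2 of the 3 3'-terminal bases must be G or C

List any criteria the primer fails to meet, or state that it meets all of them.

Base counts: A=3, T=4, G=5, C=6 (length 18).
GC content: GC 11/18 = 61.1% ✓
homopolymer run: longest run = 3 ✓
GC clamp: 3' end CGC has 3 G/C ✓

Meets all criteria.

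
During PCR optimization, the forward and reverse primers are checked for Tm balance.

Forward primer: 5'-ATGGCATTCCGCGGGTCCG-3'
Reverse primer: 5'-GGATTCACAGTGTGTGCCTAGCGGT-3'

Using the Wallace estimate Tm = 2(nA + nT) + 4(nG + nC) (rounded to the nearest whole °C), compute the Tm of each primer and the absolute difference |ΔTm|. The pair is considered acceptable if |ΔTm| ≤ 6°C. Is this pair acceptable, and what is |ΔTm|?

|ΔTm| = 14°C; the pair is not acceptable.

Forward: A=2 T=4 G=7 C=6 → Tm = 2·6 + 4·13 = 64°C.
Reverse: A=4 T=7 G=9 C=5 → Tm = 2·11 + 4·14 = 78°C.
|ΔTm| = |64 − 78| = 14°C, > 6°C.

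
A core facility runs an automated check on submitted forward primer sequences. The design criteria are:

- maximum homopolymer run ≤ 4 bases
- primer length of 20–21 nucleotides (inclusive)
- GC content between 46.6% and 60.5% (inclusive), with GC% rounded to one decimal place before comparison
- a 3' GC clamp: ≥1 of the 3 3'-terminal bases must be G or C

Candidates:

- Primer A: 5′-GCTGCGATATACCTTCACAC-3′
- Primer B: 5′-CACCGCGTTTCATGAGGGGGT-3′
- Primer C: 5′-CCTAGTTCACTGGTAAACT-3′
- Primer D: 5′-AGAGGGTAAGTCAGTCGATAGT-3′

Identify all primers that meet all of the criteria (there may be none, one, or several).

Primer A only.

Primer A (20 nt, A=5 T=5 G=3 C=7): longest run = 2 ✓; length 20 ✓; GC 10/20 = 50.0% ✓; 3' end CAC has 2 G/C ✓ — passes.
Primer B (21 nt, A=3 T=5 G=8 C=5): longest run = 5, exceeds 4 ✗; length 21 ✓; GC 13/21 = 61.9%, outside 46.6–60.5% ✗; 3' end GGT has 2 G/C ✓ — fails.
Primer C (19 nt, A=5 T=6 G=3 C=5): longest run = 3 ✓; length 19, outside 20–21 ✗; GC 8/19 = 42.1%, outside 46.6–60.5% ✗; 3' end ACT has 1 G/C ✓ — fails.
Primer D (22 nt, A=7 T=5 G=8 C=2): longest run = 3 ✓; length 22, outside 20–21 ✗; GC 10/22 = 45.5%, outside 46.6–60.5% ✗; 3' end AGT has 1 G/C ✓ — fails.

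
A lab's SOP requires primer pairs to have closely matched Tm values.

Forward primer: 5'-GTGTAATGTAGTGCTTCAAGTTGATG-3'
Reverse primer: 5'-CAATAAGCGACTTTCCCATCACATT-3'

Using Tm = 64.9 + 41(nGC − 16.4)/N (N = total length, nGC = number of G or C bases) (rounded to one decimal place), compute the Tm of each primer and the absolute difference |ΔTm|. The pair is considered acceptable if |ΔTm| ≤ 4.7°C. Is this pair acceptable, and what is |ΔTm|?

Forward: G+C = 10, N = 26 → Tm = 64.9 + 41·(10 − 16.4)/26 = 54.8°C.
Reverse: G+C = 10, N = 25 → Tm = 64.9 + 41·(10 − 16.4)/25 = 54.4°C.
|ΔTm| = |54.8 − 54.4| = 0.4°C, ≤ 4.7°C.

|ΔTm| = 0.4°C; the pair is acceptable.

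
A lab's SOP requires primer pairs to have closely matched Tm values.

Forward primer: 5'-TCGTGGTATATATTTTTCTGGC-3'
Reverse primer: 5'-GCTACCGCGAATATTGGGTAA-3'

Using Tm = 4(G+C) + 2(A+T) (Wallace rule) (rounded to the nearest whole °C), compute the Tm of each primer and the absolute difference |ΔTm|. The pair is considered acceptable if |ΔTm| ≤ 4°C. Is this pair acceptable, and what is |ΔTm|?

Forward: A=3 T=11 G=5 C=3 → Tm = 2·14 + 4·8 = 60°C.
Reverse: A=6 T=5 G=6 C=4 → Tm = 2·11 + 4·10 = 62°C.
|ΔTm| = |60 − 62| = 2°C, ≤ 4°C.

|ΔTm| = 2°C; the pair is acceptable.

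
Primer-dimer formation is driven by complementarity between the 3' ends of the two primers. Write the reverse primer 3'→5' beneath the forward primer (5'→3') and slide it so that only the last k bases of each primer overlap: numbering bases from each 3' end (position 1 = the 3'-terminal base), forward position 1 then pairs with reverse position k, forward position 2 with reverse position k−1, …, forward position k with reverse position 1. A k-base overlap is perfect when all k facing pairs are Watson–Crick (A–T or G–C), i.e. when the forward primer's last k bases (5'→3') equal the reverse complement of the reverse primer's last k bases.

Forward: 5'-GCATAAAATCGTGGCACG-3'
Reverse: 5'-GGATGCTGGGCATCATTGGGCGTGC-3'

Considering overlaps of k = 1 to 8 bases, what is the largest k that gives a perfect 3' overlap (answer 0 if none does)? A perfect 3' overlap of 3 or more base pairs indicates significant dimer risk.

Longest perfect overlap: 5 complementary base pairs; significant dimer risk (threshold 3).

Last 8 bases (5'→3') — forward …GTGGCACG, reverse …GGGCGTGC.
Reverse complement of the reverse primer's last 8 bases: GCACGCCC; its first k bases are the reverse complement of the reverse primer's last k bases, so a perfect k-base overlap needs the forward primer's last k bases to equal them.
Comparing (forward last k vs required): k=1: G vs G ✓; k=2: CG vs GC ✗; k=3: ACG vs GCA ✗; k=4: CACG vs GCAC ✗; k=5: GCACG vs GCACG ✓; k=6: GGCACG vs GCACGC ✗; k=7: TGGCACG vs GCACGCC ✗; k=8: GTGGCACG vs GCACGCCC ✗.
Perfect overlaps at k = 1, 5; the largest is 5.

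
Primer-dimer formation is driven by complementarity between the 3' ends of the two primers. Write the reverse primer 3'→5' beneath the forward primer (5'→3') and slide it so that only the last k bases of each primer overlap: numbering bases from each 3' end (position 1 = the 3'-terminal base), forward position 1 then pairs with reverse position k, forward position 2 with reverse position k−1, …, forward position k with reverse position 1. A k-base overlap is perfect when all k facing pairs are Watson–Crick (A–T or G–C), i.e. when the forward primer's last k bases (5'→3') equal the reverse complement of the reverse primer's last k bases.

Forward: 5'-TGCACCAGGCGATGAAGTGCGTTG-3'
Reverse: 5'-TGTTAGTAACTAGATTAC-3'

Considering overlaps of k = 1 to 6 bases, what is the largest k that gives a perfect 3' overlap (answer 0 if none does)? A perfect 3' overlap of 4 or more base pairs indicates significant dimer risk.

Longest perfect overlap: 1 complementary base pair; below the dimer-risk threshold (threshold 4).

Last 6 bases (5'→3') — forward …GCGTTG, reverse …GATTAC.
Reverse complement of the reverse primer's last 6 bases: GTAATC; its first k bases are the reverse complement of the reverse primer's last k bases, so a perfect k-base overlap needs the forward primer's last k bases to equal them.
Comparing (forward last k vs required): k=1: G vs G ✓; k=2: TG vs GT ✗; k=3: TTG vs GTA ✗; k=4: GTTG vs GTAA ✗; k=5: CGTTG vs GTAAT ✗; k=6: GCGTTG vs GTAATC ✗.
Only k = 1 is perfect, so the longest perfect 3' overlap is 1.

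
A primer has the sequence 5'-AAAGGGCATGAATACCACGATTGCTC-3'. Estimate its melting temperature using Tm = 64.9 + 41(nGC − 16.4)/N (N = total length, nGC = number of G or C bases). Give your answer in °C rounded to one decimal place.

58.0°C

Base counts: A=9, T=5, G=6, C=6; G+C = 12, N = 26.
Tm = 64.9 + 41·(12 − 16.4)/26 = 64.9 + -180.40/26 = 58.0°C.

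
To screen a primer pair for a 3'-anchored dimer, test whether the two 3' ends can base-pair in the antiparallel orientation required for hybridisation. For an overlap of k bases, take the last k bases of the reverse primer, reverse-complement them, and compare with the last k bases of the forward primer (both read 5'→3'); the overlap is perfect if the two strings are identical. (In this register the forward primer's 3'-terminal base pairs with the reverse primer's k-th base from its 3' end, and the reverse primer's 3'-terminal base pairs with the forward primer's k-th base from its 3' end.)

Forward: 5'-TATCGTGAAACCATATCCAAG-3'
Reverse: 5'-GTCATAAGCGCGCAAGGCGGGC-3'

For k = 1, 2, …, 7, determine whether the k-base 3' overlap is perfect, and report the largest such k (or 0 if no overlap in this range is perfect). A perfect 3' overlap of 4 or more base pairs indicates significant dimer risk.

Last 7 bases (5'→3') — forward …ATCCAAG, reverse …GGCGGGC.
Reverse complement of the reverse primer's last 7 bases: GCCCGCC; its first k bases are the reverse complement of the reverse primer's last k bases, so a perfect k-base overlap needs the forward primer's last k bases to equal them.
Comparing (forward last k vs required): k=1: G vs G ✓; k=2: AG vs GC ✗; k=3: AAG vs GCC ✗; k=4: CAAG vs GCCC ✗; k=5: CCAAG vs GCCCG ✗; k=6: TCCAAG vs GCCCGC ✗; k=7: ATCCAAG vs GCCCGCC ✗.
Only k = 1 is perfect, so the longest perfect 3' overlap is 1.

Longest perfect overlap: 1 complementary base pair; below the dimer-risk threshold (threshold 4).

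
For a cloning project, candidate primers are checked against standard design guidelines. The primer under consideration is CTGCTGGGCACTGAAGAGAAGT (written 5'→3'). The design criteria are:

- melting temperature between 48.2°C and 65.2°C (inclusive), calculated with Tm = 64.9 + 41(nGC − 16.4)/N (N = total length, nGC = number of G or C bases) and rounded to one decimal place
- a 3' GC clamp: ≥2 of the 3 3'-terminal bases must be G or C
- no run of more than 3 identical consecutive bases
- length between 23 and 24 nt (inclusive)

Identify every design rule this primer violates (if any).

Fails: GC clamp, length.

Base counts: A=6, T=4, G=8, C=4 (length 22).
Tm: Tm = 64.9 + 41·(12 − 16.4)/22 = 56.7°C ✓
GC clamp: 3' end AGT has 1 G/C, need ≥2 ✗
homopolymer run: longest run = 3 ✓
length: length 22, outside 23–24 ✗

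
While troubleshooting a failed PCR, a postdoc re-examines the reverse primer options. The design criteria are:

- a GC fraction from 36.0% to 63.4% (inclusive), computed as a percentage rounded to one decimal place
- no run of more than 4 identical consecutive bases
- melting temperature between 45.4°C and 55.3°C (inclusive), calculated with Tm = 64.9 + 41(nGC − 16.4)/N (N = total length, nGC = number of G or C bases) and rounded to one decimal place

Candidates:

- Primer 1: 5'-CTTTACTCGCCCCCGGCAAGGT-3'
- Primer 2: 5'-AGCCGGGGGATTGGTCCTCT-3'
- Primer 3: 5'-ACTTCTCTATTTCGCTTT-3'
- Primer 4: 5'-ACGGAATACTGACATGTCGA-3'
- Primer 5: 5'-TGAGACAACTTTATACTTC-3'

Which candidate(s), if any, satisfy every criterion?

Primer 1 (22 nt, A=3 T=5 G=5 C=9): GC 14/22 = 63.6%, outside 36.0–63.4% ✗; longest run = 5, exceeds 4 ✗; Tm = 64.9 + 41·(14 − 16.4)/22 = 60.4°C, outside 45.4–55.3°C ✗ — fails.
Primer 2 (20 nt, A=2 T=5 G=8 C=5): GC 13/20 = 65.0%, outside 36.0–63.4% ✗; longest run = 5, exceeds 4 ✗; Tm = 64.9 + 41·(13 − 16.4)/20 = 57.9°C, outside 45.4–55.3°C ✗ — fails.
Primer 3 (18 nt, A=2 T=10 G=1 C=5): GC 6/18 = 33.3%, outside 36.0–63.4% ✗; longest run = 3 ✓; Tm = 64.9 + 41·(6 − 16.4)/18 = 41.2°C, outside 45.4–55.3°C ✗ — fails.
Primer 4 (20 nt, A=7 T=4 G=5 C=4): GC 9/20 = 45.0% ✓; longest run = 2 ✓; Tm = 64.9 + 41·(9 − 16.4)/20 = 49.7°C ✓ — passes.
Primer 5 (19 nt, A=6 T=7 G=2 C=4): GC 6/19 = 31.6%, outside 36.0–63.4% ✗; longest run = 3 ✓; Tm = 64.9 + 41·(6 − 16.4)/19 = 42.5°C, outside 45.4–55.3°C ✗ — fails.

Primer 4 only.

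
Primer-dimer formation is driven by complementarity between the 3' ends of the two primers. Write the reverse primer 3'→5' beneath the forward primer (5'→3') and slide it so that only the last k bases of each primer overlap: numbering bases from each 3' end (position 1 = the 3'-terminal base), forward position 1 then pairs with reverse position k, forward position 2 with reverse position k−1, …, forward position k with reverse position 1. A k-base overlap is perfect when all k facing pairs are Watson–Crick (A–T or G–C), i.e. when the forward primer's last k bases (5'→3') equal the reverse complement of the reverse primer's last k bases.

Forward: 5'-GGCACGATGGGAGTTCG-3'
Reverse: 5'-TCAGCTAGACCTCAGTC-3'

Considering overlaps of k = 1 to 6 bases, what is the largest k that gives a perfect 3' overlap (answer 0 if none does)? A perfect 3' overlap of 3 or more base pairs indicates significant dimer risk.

Last 6 bases (5'→3') — forward …AGTTCG, reverse …TCAGTC.
Reverse complement of the reverse primer's last 6 bases: GACTGA; its first k bases are the reverse complement of the reverse primer's last k bases, so a perfect k-base overlap needs the forward primer's last k bases to equal them.
Comparing (forward last k vs required): k=1: G vs G ✓; k=2: CG vs GA ✗; k=3: TCG vs GAC ✗; k=4: TTCG vs GACT ✗; k=5: GTTCG vs GACTG ✗; k=6: AGTTCG vs GACTGA ✗.
Only k = 1 is perfect, so the longest perfect 3' overlap is 1.

Longest perfect overlap: 1 complementary base pair; below the dimer-risk threshold (threshold 3).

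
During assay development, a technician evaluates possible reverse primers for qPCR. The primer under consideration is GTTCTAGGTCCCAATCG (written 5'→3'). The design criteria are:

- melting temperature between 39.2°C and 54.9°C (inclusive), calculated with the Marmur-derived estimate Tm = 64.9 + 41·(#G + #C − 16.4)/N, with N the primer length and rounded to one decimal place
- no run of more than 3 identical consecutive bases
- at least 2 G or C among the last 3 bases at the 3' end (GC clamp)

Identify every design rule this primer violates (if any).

Base counts: A=3, T=5, G=4, C=5 (length 17).
Tm: Tm = 64.9 + 41·(9 − 16.4)/17 = 47.1°C ✓
homopolymer run: longest run = 3 ✓
GC clamp: 3' end TCG has 2 G/C ✓

Meets all criteria.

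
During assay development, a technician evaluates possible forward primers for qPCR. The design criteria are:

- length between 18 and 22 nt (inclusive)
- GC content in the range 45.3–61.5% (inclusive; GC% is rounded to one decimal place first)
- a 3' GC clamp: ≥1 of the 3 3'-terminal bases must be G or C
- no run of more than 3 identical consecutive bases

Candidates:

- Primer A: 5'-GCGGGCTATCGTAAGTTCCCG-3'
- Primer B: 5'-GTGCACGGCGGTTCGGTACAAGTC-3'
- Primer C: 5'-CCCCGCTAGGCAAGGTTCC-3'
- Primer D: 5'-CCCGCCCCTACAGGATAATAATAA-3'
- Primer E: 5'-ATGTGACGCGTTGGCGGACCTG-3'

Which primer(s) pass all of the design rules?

None of the candidates satisfy all criteria.

Primer A (21 nt, A=3 T=5 G=7 C=6): length 21 ✓; GC 13/21 = 61.9%, outside 45.3–61.5% ✗; 3' end CCG has 3 G/C ✓; longest run = 3 ✓ — fails.
Primer B (24 nt, A=4 T=5 G=9 C=6): length 24, outside 18–22 ✗; GC 15/24 = 62.5%, outside 45.3–61.5% ✗; 3' end GTC has 2 G/C ✓; longest run = 2 ✓ — fails.
Primer C (19 nt, A=3 T=3 G=5 C=8): length 19 ✓; GC 13/19 = 68.4%, outside 45.3–61.5% ✗; 3' end TCC has 2 G/C ✓; longest run = 4, exceeds 3 ✗ — fails.
Primer D (24 nt, A=9 T=4 G=3 C=8): length 24, outside 18–22 ✗; GC 11/24 = 45.8% ✓; 3' end TAA has 0 G/C, need ≥1 ✗; longest run = 4, exceeds 3 ✗ — fails.
Primer E (22 nt, A=3 T=5 G=9 C=5): length 22 ✓; GC 14/22 = 63.6%, outside 45.3–61.5% ✗; 3' end CTG has 2 G/C ✓; longest run = 2 ✓ — fails.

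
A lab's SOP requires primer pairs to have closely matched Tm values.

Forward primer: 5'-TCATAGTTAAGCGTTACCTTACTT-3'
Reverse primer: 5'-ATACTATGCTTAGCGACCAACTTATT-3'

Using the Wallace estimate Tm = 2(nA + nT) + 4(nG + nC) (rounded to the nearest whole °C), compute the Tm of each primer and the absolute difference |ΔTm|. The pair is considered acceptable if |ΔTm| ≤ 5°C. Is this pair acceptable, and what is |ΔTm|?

|ΔTm| = 6°C; the pair is not acceptable.

Forward: A=6 T=10 G=3 C=5 → Tm = 2·16 + 4·8 = 64°C.
Reverse: A=8 T=9 G=3 C=6 → Tm = 2·17 + 4·9 = 70°C.
|ΔTm| = |64 − 70| = 6°C, > 5°C.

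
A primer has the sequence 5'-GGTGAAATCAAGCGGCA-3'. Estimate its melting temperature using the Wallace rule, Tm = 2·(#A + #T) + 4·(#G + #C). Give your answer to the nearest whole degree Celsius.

Base counts: A=6, T=2, G=6, C=3 (length 17).
Tm = 2·(6+2) + 4·(6+3) = 2·8 + 4·9 = 16 + 36 = 52°C.

52°C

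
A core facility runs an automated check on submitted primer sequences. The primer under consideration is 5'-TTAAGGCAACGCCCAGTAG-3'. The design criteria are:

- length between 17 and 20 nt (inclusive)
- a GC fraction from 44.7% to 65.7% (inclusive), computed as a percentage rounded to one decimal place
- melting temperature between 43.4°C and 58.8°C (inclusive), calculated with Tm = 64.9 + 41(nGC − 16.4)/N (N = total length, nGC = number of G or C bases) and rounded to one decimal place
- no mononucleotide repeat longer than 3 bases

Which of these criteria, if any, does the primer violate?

Base counts: A=6, T=3, G=5, C=5 (length 19).
length: length 19 ✓
GC content: GC 10/19 = 52.6% ✓
Tm: Tm = 64.9 + 41·(10 − 16.4)/19 = 51.1°C ✓
homopolymer run: longest run = 3 ✓

Meets all criteria.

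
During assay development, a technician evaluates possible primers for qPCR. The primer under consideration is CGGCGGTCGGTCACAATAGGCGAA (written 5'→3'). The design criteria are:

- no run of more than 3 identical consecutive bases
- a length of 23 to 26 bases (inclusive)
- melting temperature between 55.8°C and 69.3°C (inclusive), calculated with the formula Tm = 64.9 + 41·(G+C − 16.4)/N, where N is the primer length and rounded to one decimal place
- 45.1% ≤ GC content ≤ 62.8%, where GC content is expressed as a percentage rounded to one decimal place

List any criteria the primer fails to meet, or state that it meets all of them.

Meets all criteria.

Base counts: A=6, T=3, G=9, C=6 (length 24).
homopolymer run: longest run = 2 ✓
length: length 24 ✓
Tm: Tm = 64.9 + 41·(15 − 16.4)/24 = 62.5°C ✓
GC content: GC 15/24 = 62.5% ✓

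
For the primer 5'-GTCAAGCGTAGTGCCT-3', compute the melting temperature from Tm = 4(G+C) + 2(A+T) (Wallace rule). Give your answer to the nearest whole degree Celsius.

50°C

Base counts: A=3, T=4, G=5, C=4 (length 16).
Tm = 2·(3+4) + 4·(5+4) = 2·7 + 4·9 = 14 + 36 = 50°C.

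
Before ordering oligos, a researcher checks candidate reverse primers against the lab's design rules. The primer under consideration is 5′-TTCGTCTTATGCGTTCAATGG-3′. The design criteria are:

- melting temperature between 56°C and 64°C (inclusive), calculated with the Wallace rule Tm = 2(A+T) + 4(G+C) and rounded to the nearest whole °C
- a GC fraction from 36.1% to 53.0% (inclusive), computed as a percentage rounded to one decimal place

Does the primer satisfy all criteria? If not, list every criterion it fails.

Meets all criteria.

Base counts: A=3, T=9, G=5, C=4 (length 21).
Tm: Tm = 2·12 + 4·9 = 60°C ✓
GC content: GC 9/21 = 42.9% ✓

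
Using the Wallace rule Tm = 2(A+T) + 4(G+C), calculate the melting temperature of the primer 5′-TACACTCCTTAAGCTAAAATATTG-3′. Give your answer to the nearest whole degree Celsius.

Base counts: A=9, T=8, G=2, C=5 (length 24).
Tm = 2·(9+8) + 4·(2+5) = 2·17 + 4·7 = 34 + 28 = 62°C.

62°C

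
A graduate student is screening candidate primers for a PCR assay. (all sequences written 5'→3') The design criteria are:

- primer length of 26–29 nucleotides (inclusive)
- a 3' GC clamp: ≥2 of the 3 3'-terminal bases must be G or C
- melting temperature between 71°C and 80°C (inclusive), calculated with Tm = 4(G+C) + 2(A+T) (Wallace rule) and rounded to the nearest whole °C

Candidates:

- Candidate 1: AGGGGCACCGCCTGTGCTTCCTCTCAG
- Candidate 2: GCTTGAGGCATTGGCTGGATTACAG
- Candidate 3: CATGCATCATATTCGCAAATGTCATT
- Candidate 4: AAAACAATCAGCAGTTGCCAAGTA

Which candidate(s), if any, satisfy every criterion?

Candidate 1 (27 nt, A=3 T=6 G=8 C=10): length 27 ✓; 3' end CAG has 2 G/C ✓; Tm = 2·9 + 4·18 = 90°C, outside 71–80°C ✗ — fails.
Candidate 2 (25 nt, A=5 T=7 G=9 C=4): length 25, outside 26–29 ✗; 3' end CAG has 2 G/C ✓; Tm = 2·12 + 4·13 = 76°C ✓ — fails.
Candidate 3 (26 nt, A=8 T=9 G=3 C=6): length 26 ✓; 3' end ATT has 0 G/C, need ≥2 ✗; Tm = 2·17 + 4·9 = 70°C, outside 71–80°C ✗ — fails.
Candidate 4 (24 nt, A=11 T=4 G=4 C=5): length 24, outside 26–29 ✗; 3' end GTA has 1 G/C, need ≥2 ✗; Tm = 2·15 + 4·9 = 66°C, outside 71–80°C ✗ — fails.

None of the candidates satisfy all criteria.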